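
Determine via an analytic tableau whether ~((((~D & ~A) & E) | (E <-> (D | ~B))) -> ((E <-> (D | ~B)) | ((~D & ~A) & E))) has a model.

Initial set: {~((((~D & ~A) & E) | (E <-> (D | ~B))) -> ((E <-> (D | ~B)) | ((~D & ~A) & E)))}.
~((((~D & ~A) & E) | (E <-> (D | ~B))) -> ((E <-> (D | ~B)) | ((~D & ~A) & E))): α-rule — add (((~D & ~A) & E) | (E <-> (D | ~B))), ~((E <-> (D | ~B)) | ((~D & ~A) & E)).
~((E <-> (D | ~B)) | ((~D & ~A) & E)): α-rule — add ~(E <-> (D | ~B)), ~((~D & ~A) & E).
(((~D & ~A) & E) | (E <-> (D | ~B))): β-rule — branch into ((~D & ~A) & E)  //  (E <-> (D | ~B)).
  branch 1 (add ((~D & ~A) & E)):
    ((~D & ~A) & E): α-rule — add (~D & ~A), E.
    (~D & ~A): α-rule — add ~D, ~A.
    ~(E <-> (D | ~B)): β-rule — branch into E, ~(D | ~B)  //  ~E, (D | ~B).
      branch 1.1 (add E, ~(D | ~B)):
        ~(D | ~B): α-rule — add ~D, ~~B.
        ~((~D & ~A) & E): β-rule — branch into ~(~D & ~A)  //  ~E.
          branch 1.1.1 (add ~(~D & ~A)):
            ~(~D & ~A): β-rule — branch into ~~D  //  ~~A.
              branch 1.1.1.1 (add ~~D):
                × closes — contains both D and ~D.
              branch 1.1.1.2 (add ~~A):
                × closes — contains both A and ~A.
          branch 1.1.2 (add ~E):
            × closes — contains both E and ~E.
      branch 1.2 (add ~E, (D | ~B)):
        × closes — contains both E and ~E.
  branch 2 (add (E <-> (D | ~B))):
    ~(E <-> (D | ~B)): β-rule — branch into E, ~(D | ~B)  //  ~E, (D | ~B).
      branch 2.1 (add E, ~(D | ~B)):
        ~(D | ~B): α-rule — add ~D, ~~B.
        ~((~D & ~A) & E): β-rule — branch into ~(~D & ~A)  //  ~E.
          branch 2.1.1 (add ~(~D & ~A)):
            (E <-> (D | ~B)): β-rule — branch into E, (D | ~B)  //  ~E, ~(D | ~B).
              branch 2.1.1.1 (add E, (D | ~B)):
                ~(~D & ~A): β-rule — branch into ~~D  //  ~~A.
                  branch 2.1.1.1.1 (add ~~D):
                    × closes — contains both D and ~D.
                  branch 2.1.1.1.2 (add ~~A):
                    (D | ~B): β-rule — branch into D  //  ~B.
                      branch 2.1.1.1.2.1 (add D):
                        × closes — contains both D and ~D.
                      branch 2.1.1.1.2.2 (add ~B):
                        × closes — contains both B and ~B.
              branch 2.1.1.2 (add ~E, ~(D | ~B)):
                × closes — contains both E and ~E.
          branch 2.1.2 (add ~E):
            × closes — contains both E and ~E.
      branch 2.2 (add ~E, (D | ~B)):
        ~((~D & ~A) & E): β-rule — branch into ~(~D & ~A)  //  ~E.
          branch 2.2.1 (add ~(~D & ~A)):
            (E <-> (D | ~B)): β-rule — branch into E, (D | ~B)  //  ~E, ~(D | ~B).
              branch 2.2.1.1 (add E, (D | ~B)):
                × closes — contains both E and ~E.
              branch 2.2.1.2 (add ~E, ~(D | ~B)):
                ~(D | ~B): α-rule — add ~D, ~~B.
                (D | ~B): β-rule — branch into D  //  ~B.
                  branch 2.2.1.2.1 (add D):
                    × closes — contains both D and ~D.
                  branch 2.2.1.2.2 (add ~B):
                    × closes — contains both B and ~B.
          branch 2.2.2 (add ~E):
            (E <-> (D | ~B)): β-rule — branch into E, (D | ~B)  //  ~E, ~(D | ~B).
              branch 2.2.2.1 (add E, (D | ~B)):
                × closes — contains both E and ~E.
              branch 2.2.2.2 (add ~E, ~(D | ~B)):
                ~(D | ~B): α-rule — add ~D, ~~B.
                (D | ~B): β-rule — branch into D  //  ~B.
                  branch 2.2.2.2.1 (add D):
                    × closes — contains both D and ~D.
                  branch 2.2.2.2.2 (add ~B):
                    × closes — contains both B and ~B.
All 15 branches close.
Every branch closed; the formula is unsatisfiable.

Unsatisfiable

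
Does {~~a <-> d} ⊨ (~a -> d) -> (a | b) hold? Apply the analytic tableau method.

Initial set: {(~~a <-> d); ~((~a -> d) -> (a | b))}.
~((~a -> d) -> (a | b)): α-rule — add (~a -> d), ~(a | b).
~(a | b): α-rule — add ~a, ~b.
(~~a <-> d): β-rule — branch into ~~a, d  //  ~~~a, ~d.
  branch 1 (add ~~a, d):
    ~~a: drop double negation, giving a.
    × closes — contains both a and ~a.
  branch 2 (add ~~~a, ~d):
    ~~~a: drop double negation, giving ~a.
    (~a -> d): β-rule — branch into ~~a  //  d.
      branch 2.1 (add ~~a):
        × closes — contains both a and ~a.
      branch 2.2 (add d):
        × closes — contains both d and ~d.
All 3 branches close.
Every branch closed, so the premises entail the conclusion.

Yes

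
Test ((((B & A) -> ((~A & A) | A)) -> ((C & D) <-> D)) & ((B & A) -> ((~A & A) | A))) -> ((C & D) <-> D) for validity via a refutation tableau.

Assume the negation and expand:
Initial set: {~(((((B & A) -> ((~A & A) | A)) -> ((C & D) <-> D)) & ((B & A) -> ((~A & A) | A))) -> ((C & D) <-> D))}.
~(((((B & A) -> ((~A & A) | A)) -> ((C & D) <-> D)) & ((B & A) -> ((~A & A) | A))) -> ((C & D) <-> D)): α-rule — add ((((B & A) -> ((~A & A) | A)) -> ((C & D) <-> D)) & ((B & A) -> ((~A & A) | A))), ~((C & D) <-> D).
((((B & A) -> ((~A & A) | A)) -> ((C & D) <-> D)) & ((B & A) -> ((~A & A) | A))): α-rule — add (((B & A) -> ((~A & A) | A)) -> ((C & D) <-> D)), ((B & A) -> ((~A & A) | A)).
~((C & D) <-> D): β-rule — branch into (C & D), ~D  //  ~(C & D), D.
  branch 1 (add (C & D), ~D):
    (C & D): α-rule — add C, D.
    × closes — contains both D and ~D.
  branch 2 (add ~(C & D), D):
    (((B & A) -> ((~A & A) | A)) -> ((C & D) <-> D)): β-rule — branch into ~((B & A) -> ((~A & A) | A))  //  ((C & D) <-> D).
      branch 2.1 (add ~((B & A) -> ((~A & A) | A))):
        ~((B & A) -> ((~A & A) | A)): α-rule — add (B & A), ~((~A & A) | A).
        (B & A): α-rule — add B, A.
        ~((~A & A) | A): α-rule — add ~(~A & A), ~A.
        × closes — contains both A and ~A.
      branch 2.2 (add ((C & D) <-> D)):
        ((B & A) -> ((~A & A) | A)): β-rule — branch into ~(B & A)  //  ((~A & A) | A).
          branch 2.2.1 (add ~(B & A)):
            ~(C & D): β-rule — branch into ~C  //  ~D.
              branch 2.2.1.1 (add ~C):
                ((C & D) <-> D): β-rule — branch into (C & D), D  //  ~(C & D), ~D.
                  branch 2.2.1.1.1 (add (C & D), D):
                    (C & D): α-rule — add C, D.
                    × closes — contains both C and ~C.
                  branch 2.2.1.1.2 (add ~(C & D), ~D):
                    × closes — contains both D and ~D.
              branch 2.2.1.2 (add ~D):
                × closes — contains both D and ~D.
          branch 2.2.2 (add ((~A & A) | A)):
            ~(C & D): β-rule — branch into ~C  //  ~D.
              branch 2.2.2.1 (add ~C):
                ((C & D) <-> D): β-rule — branch into (C & D), D  //  ~(C & D), ~D.
                  branch 2.2.2.1.1 (add (C & D), D):
                    (C & D): α-rule — add C, D.
                    × closes — contains both C and ~C.
                  branch 2.2.2.1.2 (add ~(C & D), ~D):
                    × closes — contains both D and ~D.
              branch 2.2.2.2 (add ~D):
                × closes — contains both D and ~D.
All 8 branches close.
Every branch closed, so the negation is unsatisfiable and the formula is valid.

Valid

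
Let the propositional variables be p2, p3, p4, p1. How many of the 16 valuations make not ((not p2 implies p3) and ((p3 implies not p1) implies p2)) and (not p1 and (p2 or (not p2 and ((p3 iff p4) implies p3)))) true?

Initial set: {(not ((not p2 implies p3) and ((p3 implies not p1) implies p2)) and (not p1 and (p2 or (not p2 and ((p3 iff p4) implies p3)))))}.
(not ((not p2 implies p3) and ((p3 implies not p1) implies p2)) and (not p1 and (p2 or (not p2 and ((p3 iff p4) implies p3))))): α-rule — add not ((not p2 implies p3) and ((p3 implies not p1) implies p2)), (not p1 and (p2 or (not p2 and ((p3 iff p4) implies p3)))).
(not p1 and (p2 or (not p2 and ((p3 iff p4) implies p3)))): α-rule — add not p1, (p2 or (not p2 and ((p3 iff p4) implies p3))).
not ((not p2 implies p3) and ((p3 implies not p1) implies p2)): β-rule — branch into not (not p2 implies p3)  //  not ((p3 implies not p1) implies p2).
  branch 1 (add not (not p2 implies p3)):
    not (not p2 implies p3): α-rule — add not p2, not p3.
    (p2 or (not p2 and ((p3 iff p4) implies p3))): β-rule — branch into p2  //  (not p2 and ((p3 iff p4) implies p3)).
      branch 1.1 (add p2):
        × closes — contains both p2 and not p2.
      branch 1.2 (add (not p2 and ((p3 iff p4) implies p3))):
        (not p2 and ((p3 iff p4) implies p3)): α-rule — add not p2, ((p3 iff p4) implies p3).
        ((p3 iff p4) implies p3): β-rule — branch into not (p3 iff p4)  //  p3.
          branch 1.2.1 (add not (p3 iff p4)):
            not (p3 iff p4): β-rule — branch into p3, not p4  //  not p3, p4.
              branch 1.2.1.1 (add p3, not p4):
                × closes — contains both p3 and not p3.
              branch 1.2.1.2 (add not p3, p4):
                ○ open, literals {p1=0, p2=0, p3=0, p4=1}.
          branch 1.2.2 (add p3):
            × closes — contains both p3 and not p3.
  branch 2 (add not ((p3 implies not p1) implies p2)):
    not ((p3 implies not p1) implies p2): α-rule — add (p3 implies not p1), not p2.
    (p2 or (not p2 and ((p3 iff p4) implies p3))): β-rule — branch into p2  //  (not p2 and ((p3 iff p4) implies p3)).
      branch 2.1 (add p2):
        × closes — contains both p2 and not p2.
      branch 2.2 (add (not p2 and ((p3 iff p4) implies p3))):
        (not p2 and ((p3 iff p4) implies p3)): α-rule — add not p2, ((p3 iff p4) implies p3).
        (p3 implies not p1): β-rule — branch into not p3  //  not p1.
          branch 2.2.1 (add not p3):
            ((p3 iff p4) implies p3): β-rule — branch into not (p3 iff p4)  //  p3.
              branch 2.2.1.1 (add not (p3 iff p4)):
                not (p3 iff p4): β-rule — branch into p3, not p4  //  not p3, p4.
                  branch 2.2.1.1.1 (add p3, not p4):
                    × closes — contains both p3 and not p3.
                  branch 2.2.1.1.2 (add not p3, p4):
                    ○ open, literals {p1=0, p2=0, p3=0, p4=1}.
              branch 2.2.1.2 (add p3):
                × closes — contains both p3 and not p3.
          branch 2.2.2 (add not p1):
            ((p3 iff p4) implies p3): β-rule — branch into not (p3 iff p4)  //  p3.
              branch 2.2.2.1 (add not (p3 iff p4)):
                not (p3 iff p4): β-rule — branch into p3, not p4  //  not p3, p4.
                  branch 2.2.2.1.1 (add p3, not p4):
                    ○ open, literals {p1=0, p2=0, p3=1, p4=0}.
                  branch 2.2.2.1.2 (add not p3, p4):
                    ○ open, literals {p1=0, p2=0, p3=0, p4=1}.
              branch 2.2.2.2 (add p3):
                ○ open, literals {p1=0, p2=0, p3=1}.
6 branches closed, 5 open.
Each open branch fixes some atoms; the unmentioned ones are free. Counting distinct full assignments: branch {p1=0, p2=0, p3=0, p4=1} (none free) contributes 1 new; branch {p1=0, p2=0, p3=0, p4=1} (none free) contributes 0 new; branch {p1=0, p2=0, p3=1, p4=0} (none free) contributes 1 new; branch {p1=0, p2=0, p3=0, p4=1} (none free) contributes 0 new; branch {p1=0, p2=0, p3=1} (p4) contributes 1 new. Total: 3.

3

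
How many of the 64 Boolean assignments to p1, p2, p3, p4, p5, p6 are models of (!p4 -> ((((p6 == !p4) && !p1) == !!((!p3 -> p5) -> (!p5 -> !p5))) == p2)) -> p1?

40

Initial set: {((!p4 -> ((((p6 == !p4) && !p1) == !!((!p3 -> p5) -> (!p5 -> !p5))) == p2)) -> p1)}.
((!p4 -> ((((p6 == !p4) && !p1) == !!((!p3 -> p5) -> (!p5 -> !p5))) == p2)) -> p1): β-rule — branch into !(!p4 -> ((((p6 == !p4) && !p1) == !!((!p3 -> p5) -> (!p5 -> !p5))) == p2))  //  p1.
  branch 1 (add !(!p4 -> ((((p6 == !p4) && !p1) == !!((!p3 -> p5) -> (!p5 -> !p5))) == p2))):
    !(!p4 -> ((((p6 == !p4) && !p1) == !!((!p3 -> p5) -> (!p5 -> !p5))) == p2)): α-rule — add !p4, !((((p6 == !p4) && !p1) == !!((!p3 -> p5) -> (!p5 -> !p5))) == p2).
    !((((p6 == !p4) && !p1) == !!((!p3 -> p5) -> (!p5 -> !p5))) == p2): β-rule — branch into (((p6 == !p4) && !p1) == !!((!p3 -> p5) -> (!p5 -> !p5))), !p2  //  !(((p6 == !p4) && !p1) == !!((!p3 -> p5) -> (!p5 -> !p5))), p2.
      branch 1.1 (add (((p6 == !p4) && !p1) == !!((!p3 -> p5) -> (!p5 -> !p5))), !p2):
        (((p6 == !p4) && !p1) == !!((!p3 -> p5) -> (!p5 -> !p5))): β-rule — branch into ((p6 == !p4) && !p1), !!((!p3 -> p5) -> (!p5 -> !p5))  //  !((p6 == !p4) && !p1), !!!((!p3 -> p5) -> (!p5 -> !p5)).
          branch 1.1.1 (add ((p6 == !p4) && !p1), !!((!p3 -> p5) -> (!p5 -> !p5))):
            ((p6 == !p4) && !p1): α-rule — add (p6 == !p4), !p1.
            !!((!p3 -> p5) -> (!p5 -> !p5)): drop double negation, giving ((!p3 -> p5) -> (!p5 -> !p5)).
            (p6 == !p4): β-rule — branch into p6, !p4  //  !p6, !!p4.
              branch 1.1.1.1 (add p6, !p4):
                ((!p3 -> p5) -> (!p5 -> !p5)): β-rule — branch into !(!p3 -> p5)  //  (!p5 -> !p5).
                  branch 1.1.1.1.1 (add !(!p3 -> p5)):
                    !(!p3 -> p5): α-rule — add !p3, !p5.
                    ○ open, literals {p1=0, p2=0, p3=0, p4=0, p5=0, p6=1}.
                  branch 1.1.1.1.2 (add (!p5 -> !p5)):
                    (!p5 -> !p5): β-rule — branch into !!p5  //  !p5.
                      branch 1.1.1.1.2.1 (add !!p5):
                        ○ open, literals {p1=0, p2=0, p4=0, p5=1, p6=1}.
                      branch 1.1.1.1.2.2 (add !p5):
                        ○ open, literals {p1=0, p2=0, p4=0, p5=0, p6=1}.
              branch 1.1.1.2 (add !p6, !!p4):
                × closes — contains both p4 and !p4.
          branch 1.1.2 (add !((p6 == !p4) && !p1), !!!((!p3 -> p5) -> (!p5 -> !p5))):
            !!!((!p3 -> p5) -> (!p5 -> !p5)): drop double negation, giving !((!p3 -> p5) -> (!p5 -> !p5)).
            !((!p3 -> p5) -> (!p5 -> !p5)): α-rule — add (!p3 -> p5), !(!p5 -> !p5).
            !(!p5 -> !p5): α-rule — add !p5, !!p5.
            × closes — contains both p5 and !p5.
      branch 1.2 (add !(((p6 == !p4) && !p1) == !!((!p3 -> p5) -> (!p5 -> !p5))), p2):
        !(((p6 == !p4) && !p1) == !!((!p3 -> p5) -> (!p5 -> !p5))): β-rule — branch into ((p6 == !p4) && !p1), !!!((!p3 -> p5) -> (!p5 -> !p5))  //  !((p6 == !p4) && !p1), !!((!p3 -> p5) -> (!p5 -> !p5)).
          branch 1.2.1 (add ((p6 == !p4) && !p1), !!!((!p3 -> p5) -> (!p5 -> !p5))):
            ((p6 == !p4) && !p1): α-rule — add (p6 == !p4), !p1.
            !!!((!p3 -> p5) -> (!p5 -> !p5)): drop double negation, giving !((!p3 -> p5) -> (!p5 -> !p5)).
            !((!p3 -> p5) -> (!p5 -> !p5)): α-rule — add (!p3 -> p5), !(!p5 -> !p5).
            !(!p5 -> !p5): α-rule — add !p5, !!p5.
            × closes — contains both p5 and !p5.
          branch 1.2.2 (add !((p6 == !p4) && !p1), !!((!p3 -> p5) -> (!p5 -> !p5))):
            !!((!p3 -> p5) -> (!p5 -> !p5)): drop double negation, giving ((!p3 -> p5) -> (!p5 -> !p5)).
            !((p6 == !p4) && !p1): β-rule — branch into !(p6 == !p4)  //  !!p1.
              branch 1.2.2.1 (add !(p6 == !p4)):
                ((!p3 -> p5) -> (!p5 -> !p5)): β-rule — branch into !(!p3 -> p5)  //  (!p5 -> !p5).
                  branch 1.2.2.1.1 (add !(!p3 -> p5)):
                    !(!p3 -> p5): α-rule — add !p3, !p5.
                    !(p6 == !p4): β-rule — branch into p6, !!p4  //  !p6, !p4.
                      branch 1.2.2.1.1.1 (add p6, !!p4):
                        × closes — contains both p4 and !p4.
                      branch 1.2.2.1.1.2 (add !p6, !p4):
                        ○ open, literals {p2=1, p3=0, p4=0, p5=0, p6=0}.
                  branch 1.2.2.1.2 (add (!p5 -> !p5)):
                    !(p6 == !p4): β-rule — branch into p6, !!p4  //  !p6, !p4.
                      branch 1.2.2.1.2.1 (add p6, !!p4):
                        × closes — contains both p4 and !p4.
                      branch 1.2.2.1.2.2 (add !p6, !p4):
                        (!p5 -> !p5): β-rule — branch into !!p5  //  !p5.
                          branch 1.2.2.1.2.2.1 (add !!p5):
                            ○ open, literals {p2=1, p4=0, p5=1, p6=0}.
                          branch 1.2.2.1.2.2.2 (add !p5):
                            ○ open, literals {p2=1, p4=0, p5=0, p6=0}.
              branch 1.2.2.2 (add !!p1):
                ((!p3 -> p5) -> (!p5 -> !p5)): β-rule — branch into !(!p3 -> p5)  //  (!p5 -> !p5).
                  branch 1.2.2.2.1 (add !(!p3 -> p5)):
                    !(!p3 -> p5): α-rule — add !p3, !p5.
                    ○ open, literals {p1=1, p2=1, p3=0, p4=0, p5=0}.
                  branch 1.2.2.2.2 (add (!p5 -> !p5)):
                    (!p5 -> !p5): β-rule — branch into !!p5  //  !p5.
                      branch 1.2.2.2.2.1 (add !!p5):
                        ○ open, literals {p1=1, p2=1, p4=0, p5=1}.
                      branch 1.2.2.2.2.2 (add !p5):
                        ○ open, literals {p1=1, p2=1, p4=0, p5=0}.
  branch 2 (add p1):
    ○ open, literals {p1=1}.
5 branches closed, 10 open.
Each open branch fixes some atoms; the unmentioned ones are free. Counting distinct full assignments: branch {p1=0, p2=0, p3=0, p4=0, p5=0, p6=1} (none free) contributes 1 new; branch {p1=0, p2=0, p4=0, p5=1, p6=1} (p3) contributes 2 new; branch {p1=0, p2=0, p4=0, p5=0, p6=1} (p3) contributes 1 new; branch {p2=1, p3=0, p4=0, p5=0, p6=0} (p1) contributes 2 new; branch {p2=1, p4=0, p5=1, p6=0} (p1, p3) contributes 4 new; branch {p2=1, p4=0, p5=0, p6=0} (p1, p3) contributes 2 new; branch {p1=1, p2=1, p3=0, p4=0, p5=0} (p6) contributes 1 new; branch {p1=1, p2=1, p4=0, p5=1} (p3, p6) contributes 2 new; branch {p1=1, p2=1, p4=0, p5=0} (p3, p6) contributes 1 new; branch {p1=1} (p2, p3, p4, p5, p6) contributes 24 new. Total: 40.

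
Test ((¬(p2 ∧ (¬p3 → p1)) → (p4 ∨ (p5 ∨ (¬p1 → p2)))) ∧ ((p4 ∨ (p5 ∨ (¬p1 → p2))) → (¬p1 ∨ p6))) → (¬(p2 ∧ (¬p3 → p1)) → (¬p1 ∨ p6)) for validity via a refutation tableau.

Valid

Assume the negation and expand:
Initial set: {¬(((¬(p2 ∧ (¬p3 → p1)) → (p4 ∨ (p5 ∨ (¬p1 → p2)))) ∧ ((p4 ∨ (p5 ∨ (¬p1 → p2))) → (¬p1 ∨ p6))) → (¬(p2 ∧ (¬p3 → p1)) → (¬p1 ∨ p6)))}.
¬(((¬(p2 ∧ (¬p3 → p1)) → (p4 ∨ (p5 ∨ (¬p1 → p2)))) ∧ ((p4 ∨ (p5 ∨ (¬p1 → p2))) → (¬p1 ∨ p6))) → (¬(p2 ∧ (¬p3 → p1)) → (¬p1 ∨ p6))): α-rule — add ((¬(p2 ∧ (¬p3 → p1)) → (p4 ∨ (p5 ∨ (¬p1 → p2)))) ∧ ((p4 ∨ (p5 ∨ (¬p1 → p2))) → (¬p1 ∨ p6))), ¬(¬(p2 ∧ (¬p3 → p1)) → (¬p1 ∨ p6)).
((¬(p2 ∧ (¬p3 → p1)) → (p4 ∨ (p5 ∨ (¬p1 → p2)))) ∧ ((p4 ∨ (p5 ∨ (¬p1 → p2))) → (¬p1 ∨ p6))): α-rule — add (¬(p2 ∧ (¬p3 → p1)) → (p4 ∨ (p5 ∨ (¬p1 → p2)))), ((p4 ∨ (p5 ∨ (¬p1 → p2))) → (¬p1 ∨ p6)).
¬(¬(p2 ∧ (¬p3 → p1)) → (¬p1 ∨ p6)): α-rule — add ¬(p2 ∧ (¬p3 → p1)), ¬(¬p1 ∨ p6).
¬(¬p1 ∨ p6): α-rule — add ¬¬p1, ¬p6.
(¬(p2 ∧ (¬p3 → p1)) → (p4 ∨ (p5 ∨ (¬p1 → p2)))): β-rule — branch into ¬¬(p2 ∧ (¬p3 → p1))  //  (p4 ∨ (p5 ∨ (¬p1 → p2))).
  branch 1 (add ¬¬(p2 ∧ (¬p3 → p1))):
    ¬¬(p2 ∧ (¬p3 → p1)): α-rule — add p2, (¬p3 → p1).
    ((p4 ∨ (p5 ∨ (¬p1 → p2))) → (¬p1 ∨ p6)): β-rule — branch into ¬(p4 ∨ (p5 ∨ (¬p1 → p2)))  //  (¬p1 ∨ p6).
      branch 1.1 (add ¬(p4 ∨ (p5 ∨ (¬p1 → p2)))):
        ¬(p4 ∨ (p5 ∨ (¬p1 → p2))): α-rule — add ¬p4, ¬(p5 ∨ (¬p1 → p2)).
        ¬(p5 ∨ (¬p1 → p2)): α-rule — add ¬p5, ¬(¬p1 → p2).
        ¬(¬p1 → p2): α-rule — add ¬p1, ¬p2.
        × closes — contains both p1 and ¬p1.
      branch 1.2 (add (¬p1 ∨ p6)):
        ¬(p2 ∧ (¬p3 → p1)): β-rule — branch into ¬p2  //  ¬(¬p3 → p1).
          branch 1.2.1 (add ¬p2):
            × closes — contains both p2 and ¬p2.
          branch 1.2.2 (add ¬(¬p3 → p1)):
            ¬(¬p3 → p1): α-rule — add ¬p3, ¬p1.
            × closes — contains both p1 and ¬p1.
  branch 2 (add (p4 ∨ (p5 ∨ (¬p1 → p2)))):
    ((p4 ∨ (p5 ∨ (¬p1 → p2))) → (¬p1 ∨ p6)): β-rule — branch into ¬(p4 ∨ (p5 ∨ (¬p1 → p2)))  //  (¬p1 ∨ p6).
      branch 2.1 (add ¬(p4 ∨ (p5 ∨ (¬p1 → p2)))):
        ¬(p4 ∨ (p5 ∨ (¬p1 → p2))): α-rule — add ¬p4, ¬(p5 ∨ (¬p1 → p2)).
        ¬(p5 ∨ (¬p1 → p2)): α-rule — add ¬p5, ¬(¬p1 → p2).
        ¬(¬p1 → p2): α-rule — add ¬p1, ¬p2.
        × closes — contains both p1 and ¬p1.
      branch 2.2 (add (¬p1 ∨ p6)):
        ¬(p2 ∧ (¬p3 → p1)): β-rule — branch into ¬p2  //  ¬(¬p3 → p1).
          branch 2.2.1 (add ¬p2):
            (p4 ∨ (p5 ∨ (¬p1 → p2))): β-rule — branch into p4  //  (p5 ∨ (¬p1 → p2)).
              branch 2.2.1.1 (add p4):
                (¬p1 ∨ p6): β-rule — branch into ¬p1  //  p6.
                  branch 2.2.1.1.1 (add ¬p1):
                    × closes — contains both p1 and ¬p1.
                  branch 2.2.1.1.2 (add p6):
                    × closes — contains both p6 and ¬p6.
              branch 2.2.1.2 (add (p5 ∨ (¬p1 → p2))):
                (¬p1 ∨ p6): β-rule — branch into ¬p1  //  p6.
                  branch 2.2.1.2.1 (add ¬p1):
                    × closes — contains both p1 and ¬p1.
                  branch 2.2.1.2.2 (add p6):
                    × closes — contains both p6 and ¬p6.
          branch 2.2.2 (add ¬(¬p3 → p1)):
            ¬(¬p3 → p1): α-rule — add ¬p3, ¬p1.
            × closes — contains both p1 and ¬p1.
All 9 branches close.
Every branch closed, so the negation is unsatisfiable and the formula is valid.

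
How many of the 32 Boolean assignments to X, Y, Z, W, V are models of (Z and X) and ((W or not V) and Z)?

6

Initial set: {T ((Z and X) and ((W or not V) and Z))}.
T ((Z and X) and ((W or not V) and Z)): α-rule — add T (Z and X), T ((W or not V) and Z).
T (Z and X): α-rule — add T Z, T X.
T ((W or not V) and Z): α-rule — add T (W or not V), T Z.
T (W or not V): β-rule — branch into T W  //  T not V.
  branch 1 (add T W):
    ○ open, literals {W=1, X=1, Z=1}.
  branch 2 (add T not V):
    ○ open, literals {V=0, X=1, Z=1}.
0 branches closed, 2 open.
Each open branch fixes some atoms; the unmentioned ones are free. Counting distinct full assignments: branch {W=1, X=1, Z=1} (Y, V) contributes 4 new; branch {V=0, X=1, Z=1} (Y, W) contributes 2 new. Total: 6.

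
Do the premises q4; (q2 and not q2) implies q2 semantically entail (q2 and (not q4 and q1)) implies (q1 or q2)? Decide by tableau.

Initial set: {q4; ((q2 and not q2) implies q2); not ((q2 and (not q4 and q1)) implies (q1 or q2))}.
not ((q2 and (not q4 and q1)) implies (q1 or q2)): α-rule — add (q2 and (not q4 and q1)), not (q1 or q2).
(q2 and (not q4 and q1)): α-rule — add q2, (not q4 and q1).
not (q1 or q2): α-rule — add not q1, not q2.
× closes — contains both q2 and not q2.
All 1 branch closes.
Every branch closed, so the premises entail the conclusion.

Yes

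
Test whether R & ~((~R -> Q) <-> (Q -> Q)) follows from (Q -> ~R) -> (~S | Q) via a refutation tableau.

Initial set: {((Q -> ~R) -> (~S | Q)); ~(R & ~((~R -> Q) <-> (Q -> Q)))}.
((Q -> ~R) -> (~S | Q)): β-rule — branch into ~(Q -> ~R)  //  (~S | Q).
  branch 1 (add ~(Q -> ~R)):
    ~(Q -> ~R): α-rule — add Q, ~~R.
    ~(R & ~((~R -> Q) <-> (Q -> Q))): β-rule — branch into ~R  //  ~~((~R -> Q) <-> (Q -> Q)).
      branch 1.1 (add ~R):
        × closes — contains both R and ~R.
      branch 1.2 (add ~~((~R -> Q) <-> (Q -> Q))):
        ~~((~R -> Q) <-> (Q -> Q)): β-rule — branch into (~R -> Q), (Q -> Q)  //  ~(~R -> Q), ~(Q -> Q).
          branch 1.2.1 (add (~R -> Q), (Q -> Q)):
            (~R -> Q): β-rule — branch into ~~R  //  Q.
              branch 1.2.1.1 (add ~~R):
                (Q -> Q): β-rule — branch into ~Q  //  Q.
                  branch 1.2.1.1.1 (add ~Q):
                    × closes — contains both Q and ~Q.
                  branch 1.2.1.1.2 (add Q):
                    ○ open, literals {Q=true, R=true}.
              branch 1.2.1.2 (add Q):
                (Q -> Q): β-rule — branch into ~Q  //  Q.
                  branch 1.2.1.2.1 (add ~Q):
                    × closes — contains both Q and ~Q.
                  branch 1.2.1.2.2 (add Q):
                    ○ open, literals {Q=true, R=true}.
          branch 1.2.2 (add ~(~R -> Q), ~(Q -> Q)):
            ~(~R -> Q): α-rule — add ~R, ~Q.
            × closes — contains both R and ~R.
  branch 2 (add (~S | Q)):
    ~(R & ~((~R -> Q) <-> (Q -> Q))): β-rule — branch into ~R  //  ~~((~R -> Q) <-> (Q -> Q)).
      branch 2.1 (add ~R):
        (~S | Q): β-rule — branch into ~S  //  Q.
          branch 2.1.1 (add ~S):
            ○ open, literals {R=false, S=false}.
          branch 2.1.2 (add Q):
            ○ open, literals {Q=true, R=false}.
      branch 2.2 (add ~~((~R -> Q) <-> (Q -> Q))):
        (~S | Q): β-rule — branch into ~S  //  Q.
          branch 2.2.1 (add ~S):
            ~~((~R -> Q) <-> (Q -> Q)): β-rule — branch into (~R -> Q), (Q -> Q)  //  ~(~R -> Q), ~(Q -> Q).
              branch 2.2.1.1 (add (~R -> Q), (Q -> Q)):
                (~R -> Q): β-rule — branch into ~~R  //  Q.
                  branch 2.2.1.1.1 (add ~~R):
                    (Q -> Q): β-rule — branch into ~Q  //  Q.
                      branch 2.2.1.1.1.1 (add ~Q):
                        ○ open, literals {Q=false, R=true, S=false}.
                      branch 2.2.1.1.1.2 (add Q):
                        ○ open, literals {Q=true, R=true, S=false}.
                  branch 2.2.1.1.2 (add Q):
                    (Q -> Q): β-rule — branch into ~Q  //  Q.
                      branch 2.2.1.1.2.1 (add ~Q):
                        × closes — contains both Q and ~Q.
                      branch 2.2.1.1.2.2 (add Q):
                        ○ open, literals {Q=true, S=false}.
              branch 2.2.1.2 (add ~(~R -> Q), ~(Q -> Q)):
                ~(~R -> Q): α-rule — add ~R, ~Q.
                ~(Q -> Q): α-rule — add Q, ~Q.
                × closes — contains both Q and ~Q.
          branch 2.2.2 (add Q):
            ~~((~R -> Q) <-> (Q -> Q)): β-rule — branch into (~R -> Q), (Q -> Q)  //  ~(~R -> Q), ~(Q -> Q).
              branch 2.2.2.1 (add (~R -> Q), (Q -> Q)):
                (~R -> Q): β-rule — branch into ~~R  //  Q.
                  branch 2.2.2.1.1 (add ~~R):
                    (Q -> Q): β-rule — branch into ~Q  //  Q.
                      branch 2.2.2.1.1.1 (add ~Q):
                        × closes — contains both Q and ~Q.
                      branch 2.2.2.1.1.2 (add Q):
                        ○ open, literals {Q=true, R=true}.
                  branch 2.2.2.1.2 (add Q):
                    (Q -> Q): β-rule — branch into ~Q  //  Q.
                      branch 2.2.2.1.2.1 (add ~Q):
                        × closes — contains both Q and ~Q.
                      branch 2.2.2.1.2.2 (add Q):
                        ○ open, literals {Q=true}.
              branch 2.2.2.2 (add ~(~R -> Q), ~(Q -> Q)):
                ~(~R -> Q): α-rule — add ~R, ~Q.
                × closes — contains both Q and ~Q.
9 branches closed, 9 open.
An open branch gives a countermodel: Q=true, R=true (unmentioned atoms arbitrary); the premises hold there but the conclusion fails.

No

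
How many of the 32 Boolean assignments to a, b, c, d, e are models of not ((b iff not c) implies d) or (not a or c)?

26

Initial set: {(not ((b iff not c) implies d) or (not a or c))}.
(not ((b iff not c) implies d) or (not a or c)): β-rule — branch into not ((b iff not c) implies d)  //  (not a or c).
  branch 1 (add not ((b iff not c) implies d)):
    not ((b iff not c) implies d): α-rule — add (b iff not c), not d.
    (b iff not c): β-rule — branch into b, not c  //  not b, not not c.
      branch 1.1 (add b, not c):
        ○ open, literals {b=1, c=0, d=0}.
      branch 1.2 (add not b, not not c):
        ○ open, literals {b=0, c=1, d=0}.
  branch 2 (add (not a or c)):
    (not a or c): β-rule — branch into not a  //  c.
      branch 2.1 (add not a):
        ○ open, literals {a=0}.
      branch 2.2 (add c):
        ○ open, literals {c=1}.
0 branches closed, 4 open.
Each open branch fixes some atoms; the unmentioned ones are free. Counting distinct full assignments: branch {b=1, c=0, d=0} (a, e) contributes 4 new; branch {b=0, c=1, d=0} (a, e) contributes 4 new; branch {a=0} (b, c, d, e) contributes 12 new; branch {c=1} (a, b, d, e) contributes 6 new. Total: 26.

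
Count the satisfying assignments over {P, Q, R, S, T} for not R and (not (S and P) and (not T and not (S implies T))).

Initial set: {T (not R and (not (S and P) and (not T and not (S implies T))))}.
T (not R and (not (S and P) and (not T and not (S implies T)))): α-rule — add T not R, T (not (S and P) and (not T and not (S implies T))).
T (not (S and P) and (not T and not (S implies T))): α-rule — add T not (S and P), T (not T and not (S implies T)).
T (not T and not (S implies T)): α-rule — add T not T, T not (S implies T).
T not (S implies T): α-rule — add T S, F T.
T not (S and P): β-rule — branch into F S  //  F P.
  branch 1 (add F S):
    × closes — contains both S and not S.
  branch 2 (add F P):
    ○ open, literals {P=false, R=false, S=true, T=false}.
1 branch closed, 1 open.
Each open branch fixes some atoms; the unmentioned ones are free. Counting distinct full assignments: branch {P=false, R=false, S=true, T=false} (Q) contributes 2 new. Total: 2.

2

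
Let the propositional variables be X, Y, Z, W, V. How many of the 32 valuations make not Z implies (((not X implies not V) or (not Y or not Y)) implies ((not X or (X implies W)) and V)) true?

22

Initial set: {T (not Z implies (((not X implies not V) or (not Y or not Y)) implies ((not X or (X implies W)) and V)))}.
T (not Z implies (((not X implies not V) or (not Y or not Y)) implies ((not X or (X implies W)) and V))): β-rule — branch into F not Z  //  T (((not X implies not V) or (not Y or not Y)) implies ((not X or (X implies W)) and V)).
  branch 1 (add F not Z):
    ○ open, literals {Z=true}.
  branch 2 (add T (((not X implies not V) or (not Y or not Y)) implies ((not X or (X implies W)) and V))):
    T (((not X implies not V) or (not Y or not Y)) implies ((not X or (X implies W)) and V)): β-rule — branch into F ((not X implies not V) or (not Y or not Y))  //  T ((not X or (X implies W)) and V).
      branch 2.1 (add F ((not X implies not V) or (not Y or not Y))):
        F ((not X implies not V) or (not Y or not Y)): α-rule — add F (not X implies not V), F (not Y or not Y).
        F (not X implies not V): α-rule — add T not X, F not V.
        F (not Y or not Y): α-rule — add F not Y, F not Y.
        ○ open, literals {V=true, X=false, Y=true}.
      branch 2.2 (add T ((not X or (X implies W)) and V)):
        T ((not X or (X implies W)) and V): α-rule — add T (not X or (X implies W)), T V.
        T (not X or (X implies W)): β-rule — branch into T not X  //  T (X implies W).
          branch 2.2.1 (add T not X):
            ○ open, literals {V=true, X=false}.
          branch 2.2.2 (add T (X implies W)):
            T (X implies W): β-rule — branch into F X  //  T W.
              branch 2.2.2.1 (add F X):
                ○ open, literals {V=true, X=false}.
              branch 2.2.2.2 (add T W):
                ○ open, literals {V=true, W=true}.
0 branches closed, 5 open.
Each open branch fixes some atoms; the unmentioned ones are free. Counting distinct full assignments: branch {Z=true} (X, Y, W, V) contributes 16 new; branch {V=true, X=false, Y=true} (Z, W) contributes 2 new; branch {V=true, X=false} (Y, Z, W) contributes 2 new; branch {V=true, X=false} (Y, Z, W) contributes 0 new; branch {V=true, W=true} (X, Y, Z) contributes 2 new. Total: 22.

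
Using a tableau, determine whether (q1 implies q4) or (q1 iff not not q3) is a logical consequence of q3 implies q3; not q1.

Yes

Initial set: {(q3 implies q3); not q1; not ((q1 implies q4) or (q1 iff not not q3))}.
not ((q1 implies q4) or (q1 iff not not q3)): α-rule — add not (q1 implies q4), not (q1 iff not not q3).
not (q1 implies q4): α-rule — add q1, not q4.
× closes — contains both q1 and not q1.
All 1 branch closes.
Every branch closed, so the premises entail the conclusion.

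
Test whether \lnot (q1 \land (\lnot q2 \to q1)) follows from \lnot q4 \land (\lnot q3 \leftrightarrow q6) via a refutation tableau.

Initial set: {(\lnot q4 \land (\lnot q3 \leftrightarrow q6)); \lnot \lnot (q1 \land (\lnot q2 \to q1))}.
(\lnot q4 \land (\lnot q3 \leftrightarrow q6)): α-rule — add \lnot q4, (\lnot q3 \leftrightarrow q6).
\lnot \lnot (q1 \land (\lnot q2 \to q1)): α-rule — add q1, (\lnot q2 \to q1).
(\lnot q3 \leftrightarrow q6): β-rule — branch into \lnot q3, q6  //  \lnot \lnot q3, \lnot q6.
  branch 1 (add \lnot q3, q6):
    (\lnot q2 \to q1): β-rule — branch into \lnot \lnot q2  //  q1.
      branch 1.1 (add \lnot \lnot q2):
        ○ open, literals {q1=1, q2=1, q3=0, q4=0, q6=1}.
      branch 1.2 (add q1):
        ○ open, literals {q1=1, q3=0, q4=0, q6=1}.
  branch 2 (add \lnot \lnot q3, \lnot q6):
    (\lnot q2 \to q1): β-rule — branch into \lnot \lnot q2  //  q1.
      branch 2.1 (add \lnot \lnot q2):
        ○ open, literals {q1=1, q2=1, q3=1, q4=0, q6=0}.
      branch 2.2 (add q1):
        ○ open, literals {q1=1, q3=1, q4=0, q6=0}.
0 branches closed, 4 open.
An open branch gives a countermodel: q1=1, q2=1, q3=0, q4=0, q6=1 (unmentioned atoms arbitrary); the premises hold there but the conclusion fails.

No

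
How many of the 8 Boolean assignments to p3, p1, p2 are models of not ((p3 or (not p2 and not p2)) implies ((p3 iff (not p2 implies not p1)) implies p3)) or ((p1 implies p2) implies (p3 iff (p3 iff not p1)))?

6

Initial set: {(not ((p3 or (not p2 and not p2)) implies ((p3 iff (not p2 implies not p1)) implies p3)) or ((p1 implies p2) implies (p3 iff (p3 iff not p1))))}.
(not ((p3 or (not p2 and not p2)) implies ((p3 iff (not p2 implies not p1)) implies p3)) or ((p1 implies p2) implies (p3 iff (p3 iff not p1)))): β-rule — branch into not ((p3 or (not p2 and not p2)) implies ((p3 iff (not p2 implies not p1)) implies p3))  //  ((p1 implies p2) implies (p3 iff (p3 iff not p1))).
  branch 1 (add not ((p3 or (not p2 and not p2)) implies ((p3 iff (not p2 implies not p1)) implies p3))):
    not ((p3 or (not p2 and not p2)) implies ((p3 iff (not p2 implies not p1)) implies p3)): α-rule — add (p3 or (not p2 and not p2)), not ((p3 iff (not p2 implies not p1)) implies p3).
    not ((p3 iff (not p2 implies not p1)) implies p3): α-rule — add (p3 iff (not p2 implies not p1)), not p3.
    (p3 or (not p2 and not p2)): β-rule — branch into p3  //  (not p2 and not p2).
      branch 1.1 (add p3):
        × closes — contains both p3 and not p3.
      branch 1.2 (add (not p2 and not p2)):
        (not p2 and not p2): α-rule — add not p2, not p2.
        (p3 iff (not p2 implies not p1)): β-rule — branch into p3, (not p2 implies not p1)  //  not p3, not (not p2 implies not p1).
          branch 1.2.1 (add p3, (not p2 implies not p1)):
            × closes — contains both p3 and not p3.
          branch 1.2.2 (add not p3, not (not p2 implies not p1)):
            not (not p2 implies not p1): α-rule — add not p2, not not p1.
            ○ open, literals {p1=true, p2=false, p3=false}.
  branch 2 (add ((p1 implies p2) implies (p3 iff (p3 iff not p1)))):
    ((p1 implies p2) implies (p3 iff (p3 iff not p1))): β-rule — branch into not (p1 implies p2)  //  (p3 iff (p3 iff not p1)).
      branch 2.1 (add not (p1 implies p2)):
        not (p1 implies p2): α-rule — add p1, not p2.
        ○ open, literals {p1=true, p2=false}.
      branch 2.2 (add (p3 iff (p3 iff not p1))):
        (p3 iff (p3 iff not p1)): β-rule — branch into p3, (p3 iff not p1)  //  not p3, not (p3 iff not p1).
          branch 2.2.1 (add p3, (p3 iff not p1)):
            (p3 iff not p1): β-rule — branch into p3, not p1  //  not p3, not not p1.
              branch 2.2.1.1 (add p3, not p1):
                ○ open, literals {p1=false, p3=true}.
              branch 2.2.1.2 (add not p3, not not p1):
                × closes — contains both p3 and not p3.
          branch 2.2.2 (add not p3, not (p3 iff not p1)):
            not (p3 iff not p1): β-rule — branch into p3, not not p1  //  not p3, not p1.
              branch 2.2.2.1 (add p3, not not p1):
                × closes — contains both p3 and not p3.
              branch 2.2.2.2 (add not p3, not p1):
                ○ open, literals {p1=false, p3=false}.
4 branches closed, 4 open.
Each open branch fixes some atoms; the unmentioned ones are free. Counting distinct full assignments: branch {p1=true, p2=false, p3=false} (none free) contributes 1 new; branch {p1=true, p2=false} (p3) contributes 1 new; branch {p1=false, p3=true} (p2) contributes 2 new; branch {p1=false, p3=false} (p2) contributes 2 new. Total: 6.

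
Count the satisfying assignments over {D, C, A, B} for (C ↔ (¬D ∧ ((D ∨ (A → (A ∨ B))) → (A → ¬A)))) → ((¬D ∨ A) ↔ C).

12

Initial set: {((C ↔ (¬D ∧ ((D ∨ (A → (A ∨ B))) → (A → ¬A)))) → ((¬D ∨ A) ↔ C))}.
((C ↔ (¬D ∧ ((D ∨ (A → (A ∨ B))) → (A → ¬A)))) → ((¬D ∨ A) ↔ C)): β-rule — branch into ¬(C ↔ (¬D ∧ ((D ∨ (A → (A ∨ B))) → (A → ¬A))))  //  ((¬D ∨ A) ↔ C).
  branch 1 (add ¬(C ↔ (¬D ∧ ((D ∨ (A → (A ∨ B))) → (A → ¬A))))):
    ¬(C ↔ (¬D ∧ ((D ∨ (A → (A ∨ B))) → (A → ¬A)))): β-rule — branch into C, ¬(¬D ∧ ((D ∨ (A → (A ∨ B))) → (A → ¬A)))  //  ¬C, (¬D ∧ ((D ∨ (A → (A ∨ B))) → (A → ¬A))).
      branch 1.1 (add C, ¬(¬D ∧ ((D ∨ (A → (A ∨ B))) → (A → ¬A)))):
        ¬(¬D ∧ ((D ∨ (A → (A ∨ B))) → (A → ¬A))): β-rule — branch into ¬¬D  //  ¬((D ∨ (A → (A ∨ B))) → (A → ¬A)).
          branch 1.1.1 (add ¬¬D):
            ○ open, literals {C=1, D=1}.
          branch 1.1.2 (add ¬((D ∨ (A → (A ∨ B))) → (A → ¬A))):
            ¬((D ∨ (A → (A ∨ B))) → (A → ¬A)): α-rule — add (D ∨ (A → (A ∨ B))), ¬(A → ¬A).
            ¬(A → ¬A): α-rule — add A, ¬¬A.
            (D ∨ (A → (A ∨ B))): β-rule — branch into D  //  (A → (A ∨ B)).
              branch 1.1.2.1 (add D):
                ○ open, literals {A=1, C=1, D=1}.
              branch 1.1.2.2 (add (A → (A ∨ B))):
                (A → (A ∨ B)): β-rule — branch into ¬A  //  (A ∨ B).
                  branch 1.1.2.2.1 (add ¬A):
                    × closes — contains both A and ¬A.
                  branch 1.1.2.2.2 (add (A ∨ B)):
                    (A ∨ B): β-rule — branch into A  //  B.
                      branch 1.1.2.2.2.1 (add A):
                        ○ open, literals {A=1, C=1}.
                      branch 1.1.2.2.2.2 (add B):
                        ○ open, literals {A=1, B=1, C=1}.
      branch 1.2 (add ¬C, (¬D ∧ ((D ∨ (A → (A ∨ B))) → (A → ¬A)))):
        (¬D ∧ ((D ∨ (A → (A ∨ B))) → (A → ¬A))): α-rule — add ¬D, ((D ∨ (A → (A ∨ B))) → (A → ¬A)).
        ((D ∨ (A → (A ∨ B))) → (A → ¬A)): β-rule — branch into ¬(D ∨ (A → (A ∨ B)))  //  (A → ¬A).
          branch 1.2.1 (add ¬(D ∨ (A → (A ∨ B)))):
            ¬(D ∨ (A → (A ∨ B))): α-rule — add ¬D, ¬(A → (A ∨ B)).
            ¬(A → (A ∨ B)): α-rule — add A, ¬(A ∨ B).
            ¬(A ∨ B): α-rule — add ¬A, ¬B.
            × closes — contains both A and ¬A.
          branch 1.2.2 (add (A → ¬A)):
            (A → ¬A): β-rule — branch into ¬A  //  ¬A.
              branch 1.2.2.1 (add ¬A):
                ○ open, literals {A=0, C=0, D=0}.
              branch 1.2.2.2 (add ¬A):
                ○ open, literals {A=0, C=0, D=0}.
  branch 2 (add ((¬D ∨ A) ↔ C)):
    ((¬D ∨ A) ↔ C): β-rule — branch into (¬D ∨ A), C  //  ¬(¬D ∨ A), ¬C.
      branch 2.1 (add (¬D ∨ A), C):
        (¬D ∨ A): β-rule — branch into ¬D  //  A.
          branch 2.1.1 (add ¬D):
            ○ open, literals {C=1, D=0}.
          branch 2.1.2 (add A):
            ○ open, literals {A=1, C=1}.
      branch 2.2 (add ¬(¬D ∨ A), ¬C):
        ¬(¬D ∨ A): α-rule — add ¬¬D, ¬A.
        ○ open, literals {A=0, C=0, D=1}.
2 branches closed, 9 open.
Each open branch fixes some atoms; the unmentioned ones are free. Counting distinct full assignments: branch {C=1, D=1} (A, B) contributes 4 new; branch {A=1, C=1, D=1} (B) contributes 0 new; branch {A=1, C=1} (D, B) contributes 2 new; branch {A=1, B=1, C=1} (D) contributes 0 new; branch {A=0, C=0, D=0} (B) contributes 2 new; branch {A=0, C=0, D=0} (B) contributes 0 new; branch {C=1, D=0} (A, B) contributes 2 new; branch {A=1, C=1} (D, B) contributes 0 new; branch {A=0, C=0, D=1} (B) contributes 2 new. Total: 12.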